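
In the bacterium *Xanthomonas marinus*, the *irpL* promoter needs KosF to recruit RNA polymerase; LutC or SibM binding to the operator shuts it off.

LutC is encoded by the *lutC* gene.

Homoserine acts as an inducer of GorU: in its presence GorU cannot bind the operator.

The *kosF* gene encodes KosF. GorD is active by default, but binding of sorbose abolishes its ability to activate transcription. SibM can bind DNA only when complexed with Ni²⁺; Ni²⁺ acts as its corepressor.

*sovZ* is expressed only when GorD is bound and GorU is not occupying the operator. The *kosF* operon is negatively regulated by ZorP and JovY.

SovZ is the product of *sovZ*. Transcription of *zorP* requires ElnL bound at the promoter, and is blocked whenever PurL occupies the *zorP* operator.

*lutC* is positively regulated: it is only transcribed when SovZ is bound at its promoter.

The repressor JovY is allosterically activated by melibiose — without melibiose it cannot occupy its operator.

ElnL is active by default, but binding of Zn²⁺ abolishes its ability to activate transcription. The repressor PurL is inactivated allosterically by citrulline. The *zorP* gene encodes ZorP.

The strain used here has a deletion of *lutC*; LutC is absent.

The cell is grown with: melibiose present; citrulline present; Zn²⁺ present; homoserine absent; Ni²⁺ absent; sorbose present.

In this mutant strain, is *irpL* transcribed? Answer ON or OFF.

LutC is non-functional in this strain, so it has no effect.
Citrulline is present, so PurL is inactive.
Zn²⁺ is present, so ElnL is inactive.
Required activator ElnL is absent, so *zorP* is not transcribed.
So ZorP is not produced.
Melibiose is present, so JovY is active.
With repressor JovY bound, *kosF* is not transcribed.
So KosF is not produced.
Ni²⁺ is absent, so SibM is inactive.
Required activator KosF is absent, so *irpL* is not transcribed.

OFF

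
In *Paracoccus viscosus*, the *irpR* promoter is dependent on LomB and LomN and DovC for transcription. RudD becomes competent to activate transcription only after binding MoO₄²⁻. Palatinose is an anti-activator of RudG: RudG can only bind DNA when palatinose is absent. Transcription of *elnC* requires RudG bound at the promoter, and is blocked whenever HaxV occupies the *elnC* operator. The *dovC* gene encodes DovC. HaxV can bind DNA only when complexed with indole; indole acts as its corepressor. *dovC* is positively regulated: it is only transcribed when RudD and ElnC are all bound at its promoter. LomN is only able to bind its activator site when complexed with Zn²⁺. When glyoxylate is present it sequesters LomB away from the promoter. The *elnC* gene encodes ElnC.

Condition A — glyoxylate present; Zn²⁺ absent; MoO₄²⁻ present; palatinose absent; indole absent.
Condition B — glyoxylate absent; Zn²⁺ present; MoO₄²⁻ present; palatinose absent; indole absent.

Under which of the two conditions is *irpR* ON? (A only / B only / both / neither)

B only

Condition A:
Glyoxylate is present, so LomB is inactive.
Zn²⁺ is absent, so LomN is inactive.
MoO₄²⁻ is present, so RudD is active.
Palatinose is absent, so RudG is active.
Indole is absent, so HaxV is inactive.
No repressor is bound and RudG is active, so *elnC* is transcribed.
So ElnC is produced and active.
No repressor is bound and RudD and ElnC are active, so *dovC* is transcribed.
So DovC is produced and active.
Required activator LomB is absent, so *irpR* is not transcribed.
→ *irpR* is OFF in A.
Condition B:
Glyoxylate is absent, so LomB is active.
Zn²⁺ is present, so LomN is active.
MoO₄²⁻ is present, so RudD is active.
Palatinose is absent, so RudG is active.
Indole is absent, so HaxV is inactive.
No repressor is bound and RudG is active, so *elnC* is transcribed.
So ElnC is produced and active.
No repressor is bound and RudD and ElnC are active, so *dovC* is transcribed.
So DovC is produced and active.
No repressor is bound and LomB and LomN and DovC are active, so *irpR* is transcribed.
→ *irpR* is ON in B.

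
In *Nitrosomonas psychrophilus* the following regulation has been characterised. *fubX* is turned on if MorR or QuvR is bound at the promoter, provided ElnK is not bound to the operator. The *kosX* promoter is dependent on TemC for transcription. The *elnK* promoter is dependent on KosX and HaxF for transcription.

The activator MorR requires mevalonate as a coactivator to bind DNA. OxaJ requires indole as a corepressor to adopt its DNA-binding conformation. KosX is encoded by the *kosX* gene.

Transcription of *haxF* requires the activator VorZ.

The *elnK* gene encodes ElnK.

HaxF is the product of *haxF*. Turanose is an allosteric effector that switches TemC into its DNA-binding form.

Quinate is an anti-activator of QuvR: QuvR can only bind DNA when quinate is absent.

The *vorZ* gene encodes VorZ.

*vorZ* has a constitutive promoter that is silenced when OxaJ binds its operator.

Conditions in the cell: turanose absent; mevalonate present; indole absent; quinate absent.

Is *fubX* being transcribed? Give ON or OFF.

ON

Mevalonate is present, so MorR is active.
Quinate is absent, so QuvR is active.
Turanose is absent, so TemC is inactive.
Required activator TemC is absent, so *kosX* is not transcribed.
So KosX is not produced.
Indole is absent, so OxaJ is inactive.
With no repressor bound, *vorZ* is transcribed.
So VorZ is produced and active.
No repressor is bound and VorZ is active, so *haxF* is transcribed.
So HaxF is produced and active.
Required activator KosX is absent, so *elnK* is not transcribed.
So ElnK is not produced.
Activator MorR is present, so *fubX* is transcribed.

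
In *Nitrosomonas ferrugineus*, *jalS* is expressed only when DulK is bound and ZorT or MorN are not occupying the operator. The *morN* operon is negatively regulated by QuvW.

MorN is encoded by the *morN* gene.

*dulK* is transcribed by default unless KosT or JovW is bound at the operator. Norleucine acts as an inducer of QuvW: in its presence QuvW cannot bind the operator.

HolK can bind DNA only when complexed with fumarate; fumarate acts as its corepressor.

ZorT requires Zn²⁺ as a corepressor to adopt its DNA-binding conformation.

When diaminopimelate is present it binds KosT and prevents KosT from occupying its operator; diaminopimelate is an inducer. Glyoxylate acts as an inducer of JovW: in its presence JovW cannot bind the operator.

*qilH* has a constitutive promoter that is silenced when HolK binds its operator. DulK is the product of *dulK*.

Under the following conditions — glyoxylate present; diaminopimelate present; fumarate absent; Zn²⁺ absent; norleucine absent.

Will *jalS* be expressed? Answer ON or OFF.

ON

Diaminopimelate is present, so KosT is inactive.
Glyoxylate is present, so JovW is inactive.
With no repressor bound, *dulK* is transcribed.
So DulK is produced and active.
Zn²⁺ is absent, so ZorT is inactive.
Norleucine is absent, so QuvW is active.
With repressor QuvW bound, *morN* is not transcribed.
So MorN is not produced.
No repressor is bound and DulK is active, so *jalS* is transcribed.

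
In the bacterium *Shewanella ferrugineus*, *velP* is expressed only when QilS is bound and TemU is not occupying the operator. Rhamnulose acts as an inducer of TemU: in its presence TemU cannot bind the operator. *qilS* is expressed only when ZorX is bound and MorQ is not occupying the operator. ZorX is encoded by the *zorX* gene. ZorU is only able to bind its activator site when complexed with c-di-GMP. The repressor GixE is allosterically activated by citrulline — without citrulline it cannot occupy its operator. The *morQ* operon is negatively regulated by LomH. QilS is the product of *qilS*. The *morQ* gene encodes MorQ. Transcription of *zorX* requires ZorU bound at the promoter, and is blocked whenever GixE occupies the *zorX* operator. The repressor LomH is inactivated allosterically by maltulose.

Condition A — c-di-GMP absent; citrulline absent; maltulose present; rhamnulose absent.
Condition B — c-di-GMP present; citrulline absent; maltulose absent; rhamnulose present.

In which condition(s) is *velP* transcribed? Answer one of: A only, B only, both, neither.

Condition A:
c-di-GMP is absent, so ZorU is inactive.
Citrulline is absent, so GixE is inactive.
Required activator ZorU is absent, so *zorX* is not transcribed.
So ZorX is not produced.
Maltulose is present, so LomH is inactive.
With no repressor bound, *morQ* is transcribed.
So MorQ is produced and active.
With repressor MorQ bound, *qilS* is not transcribed.
So QilS is not produced.
Rhamnulose is absent, so TemU is active.
With repressor TemU bound, *velP* is not transcribed.
→ *velP* is OFF in A.
Condition B:
c-di-GMP is present, so ZorU is active.
Citrulline is absent, so GixE is inactive.
No repressor is bound and ZorU is active, so *zorX* is transcribed.
So ZorX is produced and active.
Maltulose is absent, so LomH is active.
With repressor LomH bound, *morQ* is not transcribed.
So MorQ is not produced.
No repressor is bound and ZorX is active, so *qilS* is transcribed.
So QilS is produced and active.
Rhamnulose is present, so TemU is inactive.
No repressor is bound and QilS is active, so *velP* is transcribed.
→ *velP* is ON in B.

B only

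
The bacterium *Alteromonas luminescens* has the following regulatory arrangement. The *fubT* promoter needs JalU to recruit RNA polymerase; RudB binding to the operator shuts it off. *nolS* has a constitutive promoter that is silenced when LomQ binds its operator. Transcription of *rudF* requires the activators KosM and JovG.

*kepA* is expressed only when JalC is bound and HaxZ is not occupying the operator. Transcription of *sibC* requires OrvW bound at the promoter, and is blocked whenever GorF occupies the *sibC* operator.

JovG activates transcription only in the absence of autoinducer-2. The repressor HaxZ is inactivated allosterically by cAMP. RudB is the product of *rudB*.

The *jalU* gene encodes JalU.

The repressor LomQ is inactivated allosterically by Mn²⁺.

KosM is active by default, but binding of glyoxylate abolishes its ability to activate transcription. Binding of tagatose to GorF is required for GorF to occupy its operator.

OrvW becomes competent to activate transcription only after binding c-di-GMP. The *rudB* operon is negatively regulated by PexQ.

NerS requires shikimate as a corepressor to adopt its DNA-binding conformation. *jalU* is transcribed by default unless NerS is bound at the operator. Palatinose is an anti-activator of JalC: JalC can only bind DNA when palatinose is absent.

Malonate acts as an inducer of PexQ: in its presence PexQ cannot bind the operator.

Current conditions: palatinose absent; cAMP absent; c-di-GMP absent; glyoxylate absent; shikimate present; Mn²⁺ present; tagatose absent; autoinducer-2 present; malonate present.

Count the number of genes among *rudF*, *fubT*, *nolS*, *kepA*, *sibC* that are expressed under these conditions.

Glyoxylate is absent, so KosM is active.
Autoinducer-2 is present, so JovG is inactive.
Required activator JovG is absent, so *rudF* is not transcribed.
→ *rudF* is OFF.
Malonate is present, so PexQ is inactive.
With no repressor bound, *rudB* is transcribed.
So RudB is produced and active.
Shikimate is present, so NerS is active.
With repressor NerS bound, *jalU* is not transcribed.
So JalU is not produced.
With repressor RudB bound, *fubT* is not transcribed.
→ *fubT* is OFF.
Mn²⁺ is present, so LomQ is inactive.
With no repressor bound, *nolS* is transcribed.
→ *nolS* is ON.
cAMP is absent, so HaxZ is active.
Palatinose is absent, so JalC is active.
With repressor HaxZ bound, *kepA* is not transcribed.
→ *kepA* is OFF.
Tagatose is absent, so GorF is inactive.
c-di-GMP is absent, so OrvW is inactive.
Required activator OrvW is absent, so *sibC* is not transcribed.
→ *sibC* is OFF.
1 of the 5 genes is transcribed.

1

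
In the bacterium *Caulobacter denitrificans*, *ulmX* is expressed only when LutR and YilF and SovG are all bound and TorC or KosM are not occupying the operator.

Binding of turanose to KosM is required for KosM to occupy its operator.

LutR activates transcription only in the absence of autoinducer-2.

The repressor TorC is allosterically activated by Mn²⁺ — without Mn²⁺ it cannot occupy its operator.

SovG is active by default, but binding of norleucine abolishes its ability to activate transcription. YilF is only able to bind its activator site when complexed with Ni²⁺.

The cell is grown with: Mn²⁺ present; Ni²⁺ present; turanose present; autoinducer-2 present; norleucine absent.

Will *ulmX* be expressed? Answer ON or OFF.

OFF

Mn²⁺ is present, so TorC is active.
Autoinducer-2 is present, so LutR is inactive.
Turanose is present, so KosM is active.
Ni²⁺ is present, so YilF is active.
Norleucine is absent, so SovG is active.
With repressor TorC bound, *ulmX* is not transcribed.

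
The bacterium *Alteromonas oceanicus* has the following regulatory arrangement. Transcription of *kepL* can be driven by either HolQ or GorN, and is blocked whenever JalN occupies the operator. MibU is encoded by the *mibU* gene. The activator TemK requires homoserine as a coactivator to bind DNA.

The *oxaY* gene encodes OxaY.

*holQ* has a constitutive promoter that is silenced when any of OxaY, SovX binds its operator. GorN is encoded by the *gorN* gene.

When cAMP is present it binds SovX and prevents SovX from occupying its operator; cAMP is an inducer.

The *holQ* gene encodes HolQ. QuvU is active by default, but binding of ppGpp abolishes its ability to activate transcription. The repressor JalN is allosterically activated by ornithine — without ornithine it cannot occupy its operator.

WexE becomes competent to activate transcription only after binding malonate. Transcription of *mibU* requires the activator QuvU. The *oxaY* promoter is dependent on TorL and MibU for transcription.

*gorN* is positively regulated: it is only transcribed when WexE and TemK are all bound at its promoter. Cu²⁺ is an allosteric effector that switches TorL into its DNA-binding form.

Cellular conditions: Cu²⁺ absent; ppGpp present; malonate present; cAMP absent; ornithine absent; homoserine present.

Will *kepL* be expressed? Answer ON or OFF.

Cu²⁺ is absent, so TorL is inactive.
ppGpp is present, so QuvU is inactive.
Required activator QuvU is absent, so *mibU* is not transcribed.
So MibU is not produced.
Required activator TorL is absent, so *oxaY* is not transcribed.
So OxaY is not produced.
cAMP is absent, so SovX is active.
With repressor SovX bound, *holQ* is not transcribed.
So HolQ is not produced.
Ornithine is absent, so JalN is inactive.
Malonate is present, so WexE is active.
Homoserine is present, so TemK is active.
No repressor is bound and WexE and TemK are active, so *gorN* is transcribed.
So GorN is produced and active.
Activator GorN is present, so *kepL* is transcribed.

ON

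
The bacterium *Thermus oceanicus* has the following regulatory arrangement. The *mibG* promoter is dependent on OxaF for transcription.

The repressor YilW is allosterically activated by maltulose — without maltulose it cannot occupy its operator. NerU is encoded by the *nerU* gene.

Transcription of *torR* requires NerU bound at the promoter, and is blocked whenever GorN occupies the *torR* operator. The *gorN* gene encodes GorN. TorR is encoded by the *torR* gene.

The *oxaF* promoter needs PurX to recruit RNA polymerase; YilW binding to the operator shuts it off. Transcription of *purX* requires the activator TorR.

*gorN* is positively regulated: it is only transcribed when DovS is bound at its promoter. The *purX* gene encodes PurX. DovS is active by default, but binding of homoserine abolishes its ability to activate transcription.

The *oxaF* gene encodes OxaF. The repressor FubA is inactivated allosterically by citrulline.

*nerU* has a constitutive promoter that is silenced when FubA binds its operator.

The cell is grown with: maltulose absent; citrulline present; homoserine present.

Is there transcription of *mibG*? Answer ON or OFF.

Citrulline is present, so FubA is inactive.
With no repressor bound, *nerU* is transcribed.
So NerU is produced and active.
Homoserine is present, so DovS is inactive.
Required activator DovS is absent, so *gorN* is not transcribed.
So GorN is not produced.
No repressor is bound and NerU is active, so *torR* is transcribed.
So TorR is produced and active.
No repressor is bound and TorR is active, so *purX* is transcribed.
So PurX is produced and active.
Maltulose is absent, so YilW is inactive.
No repressor is bound and PurX is active, so *oxaF* is transcribed.
So OxaF is produced and active.
No repressor is bound and OxaF is active, so *mibG* is transcribed.

ON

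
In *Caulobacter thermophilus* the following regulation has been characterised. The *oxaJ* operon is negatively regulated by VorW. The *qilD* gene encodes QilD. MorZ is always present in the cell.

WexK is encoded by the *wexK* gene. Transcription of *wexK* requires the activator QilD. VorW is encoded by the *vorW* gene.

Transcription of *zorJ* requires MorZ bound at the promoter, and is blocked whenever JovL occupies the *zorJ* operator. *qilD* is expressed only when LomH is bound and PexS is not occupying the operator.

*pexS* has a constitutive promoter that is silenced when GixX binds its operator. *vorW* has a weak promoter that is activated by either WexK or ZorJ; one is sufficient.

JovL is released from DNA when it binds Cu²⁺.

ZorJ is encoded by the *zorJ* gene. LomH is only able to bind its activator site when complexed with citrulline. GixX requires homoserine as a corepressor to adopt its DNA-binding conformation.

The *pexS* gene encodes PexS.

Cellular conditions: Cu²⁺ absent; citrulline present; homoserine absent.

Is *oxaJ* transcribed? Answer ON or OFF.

Homoserine is absent, so GixX is inactive.
With no repressor bound, *pexS* is transcribed.
So PexS is produced and active.
Citrulline is present, so LomH is active.
With repressor PexS bound, *qilD* is not transcribed.
So QilD is not produced.
Required activator QilD is absent, so *wexK* is not transcribed.
So WexK is not produced.
MorZ is produced constitutively and is active.
Cu²⁺ is absent, so JovL is active.
With repressor JovL bound, *zorJ* is not transcribed.
So ZorJ is not produced.
No activator is available at the *vorW* promoter, so *vorW* is not transcribed.
So VorW is not produced.
With no repressor bound, *oxaJ* is transcribed.

ON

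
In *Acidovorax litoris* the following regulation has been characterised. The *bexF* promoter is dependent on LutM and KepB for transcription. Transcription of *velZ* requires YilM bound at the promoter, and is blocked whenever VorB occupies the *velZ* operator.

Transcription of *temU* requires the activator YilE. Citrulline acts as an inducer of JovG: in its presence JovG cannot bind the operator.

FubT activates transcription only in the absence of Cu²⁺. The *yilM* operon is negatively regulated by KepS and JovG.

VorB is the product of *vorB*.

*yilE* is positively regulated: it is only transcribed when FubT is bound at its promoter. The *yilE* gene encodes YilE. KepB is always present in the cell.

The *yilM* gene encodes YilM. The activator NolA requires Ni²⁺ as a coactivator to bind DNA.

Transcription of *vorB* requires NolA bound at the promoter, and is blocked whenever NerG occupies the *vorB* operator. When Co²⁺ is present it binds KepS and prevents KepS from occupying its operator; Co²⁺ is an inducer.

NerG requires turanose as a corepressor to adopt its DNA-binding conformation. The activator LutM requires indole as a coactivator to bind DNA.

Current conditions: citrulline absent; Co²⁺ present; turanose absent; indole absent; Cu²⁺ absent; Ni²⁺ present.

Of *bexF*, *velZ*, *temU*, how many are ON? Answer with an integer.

Indole is absent, so LutM is inactive.
KepB is produced constitutively and is active.
Required activator LutM is absent, so *bexF* is not transcribed.
→ *bexF* is OFF.
Co²⁺ is present, so KepS is inactive.
Citrulline is absent, so JovG is active.
With repressor JovG bound, *yilM* is not transcribed.
So YilM is not produced.
Ni²⁺ is present, so NolA is active.
Turanose is absent, so NerG is inactive.
No repressor is bound and NolA is active, so *vorB* is transcribed.
So VorB is produced and active.
With repressor VorB bound, *velZ* is not transcribed.
→ *velZ* is OFF.
Cu²⁺ is absent, so FubT is active.
No repressor is bound and FubT is active, so *yilE* is transcribed.
So YilE is produced and active.
No repressor is bound and YilE is active, so *temU* is transcribed.
→ *temU* is ON.
1 of the 3 genes is transcribed.

1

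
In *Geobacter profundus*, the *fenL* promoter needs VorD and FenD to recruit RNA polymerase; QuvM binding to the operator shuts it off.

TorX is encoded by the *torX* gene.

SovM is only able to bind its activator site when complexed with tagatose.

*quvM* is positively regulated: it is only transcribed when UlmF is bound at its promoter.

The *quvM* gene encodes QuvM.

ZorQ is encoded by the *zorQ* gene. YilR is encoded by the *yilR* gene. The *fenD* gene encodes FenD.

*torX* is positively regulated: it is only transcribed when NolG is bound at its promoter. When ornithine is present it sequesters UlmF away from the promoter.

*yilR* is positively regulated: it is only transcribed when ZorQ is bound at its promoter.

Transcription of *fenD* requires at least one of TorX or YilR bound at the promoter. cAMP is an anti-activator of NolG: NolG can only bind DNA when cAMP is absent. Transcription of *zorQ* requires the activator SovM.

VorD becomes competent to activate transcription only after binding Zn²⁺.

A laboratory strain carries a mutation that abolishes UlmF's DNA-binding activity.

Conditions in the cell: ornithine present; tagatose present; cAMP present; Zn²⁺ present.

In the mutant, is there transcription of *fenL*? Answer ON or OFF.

UlmF is non-functional in this strain, so it has no effect.
Required activator UlmF is absent, so *quvM* is not transcribed.
So QuvM is not produced.
Zn²⁺ is present, so VorD is active.
cAMP is present, so NolG is inactive.
Required activator NolG is absent, so *torX* is not transcribed.
So TorX is not produced.
Tagatose is present, so SovM is active.
No repressor is bound and SovM is active, so *zorQ* is transcribed.
So ZorQ is produced and active.
No repressor is bound and ZorQ is active, so *yilR* is transcribed.
So YilR is produced and active.
Activator YilR is present, so *fenD* is transcribed.
So FenD is produced and active.
No repressor is bound and VorD and FenD are active, so *fenL* is transcribed.

ON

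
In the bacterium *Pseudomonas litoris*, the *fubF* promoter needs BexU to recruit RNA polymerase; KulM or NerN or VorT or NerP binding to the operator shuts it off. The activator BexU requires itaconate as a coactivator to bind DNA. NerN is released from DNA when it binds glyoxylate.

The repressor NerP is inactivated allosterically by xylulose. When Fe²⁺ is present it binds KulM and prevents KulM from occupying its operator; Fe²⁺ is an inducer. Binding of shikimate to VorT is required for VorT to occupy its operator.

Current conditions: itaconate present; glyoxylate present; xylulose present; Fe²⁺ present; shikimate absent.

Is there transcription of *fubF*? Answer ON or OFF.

ON

Fe²⁺ is present, so KulM is inactive.
Glyoxylate is present, so NerN is inactive.
Shikimate is absent, so VorT is inactive.
Itaconate is present, so BexU is active.
Xylulose is present, so NerP is inactive.
No repressor is bound and BexU is active, so *fubF* is transcribed.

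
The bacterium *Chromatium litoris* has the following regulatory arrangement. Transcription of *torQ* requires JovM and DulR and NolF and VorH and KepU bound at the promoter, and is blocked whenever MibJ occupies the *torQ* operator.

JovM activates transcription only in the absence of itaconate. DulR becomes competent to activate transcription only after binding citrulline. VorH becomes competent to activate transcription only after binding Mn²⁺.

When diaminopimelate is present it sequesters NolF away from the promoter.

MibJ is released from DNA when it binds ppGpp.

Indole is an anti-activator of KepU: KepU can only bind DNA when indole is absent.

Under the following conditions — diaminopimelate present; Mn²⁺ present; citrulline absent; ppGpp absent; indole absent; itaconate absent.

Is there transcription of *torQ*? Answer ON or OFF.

ppGpp is absent, so MibJ is active.
Itaconate is absent, so JovM is active.
Citrulline is absent, so DulR is inactive.
Diaminopimelate is present, so NolF is inactive.
Mn²⁺ is present, so VorH is active.
Indole is absent, so KepU is active.
With repressor MibJ bound, *torQ* is not transcribed.

OFF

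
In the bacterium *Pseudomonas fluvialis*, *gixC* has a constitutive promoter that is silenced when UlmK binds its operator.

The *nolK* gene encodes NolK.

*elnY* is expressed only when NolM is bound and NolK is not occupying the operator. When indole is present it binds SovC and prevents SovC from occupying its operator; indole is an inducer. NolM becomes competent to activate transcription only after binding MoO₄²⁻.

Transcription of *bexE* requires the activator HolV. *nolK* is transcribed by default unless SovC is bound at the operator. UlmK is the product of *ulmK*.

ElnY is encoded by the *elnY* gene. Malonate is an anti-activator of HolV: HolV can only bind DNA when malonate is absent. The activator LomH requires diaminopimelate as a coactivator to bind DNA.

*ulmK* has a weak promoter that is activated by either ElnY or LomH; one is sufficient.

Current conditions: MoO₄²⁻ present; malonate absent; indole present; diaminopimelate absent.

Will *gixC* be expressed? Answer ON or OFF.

ON

Indole is present, so SovC is inactive.
With no repressor bound, *nolK* is transcribed.
So NolK is produced and active.
MoO₄²⁻ is present, so NolM is active.
With repressor NolK bound, *elnY* is not transcribed.
So ElnY is not produced.
Diaminopimelate is absent, so LomH is inactive.
No activator is available at the *ulmK* promoter, so *ulmK* is not transcribed.
So UlmK is not produced.
With no repressor bound, *gixC* is transcribed.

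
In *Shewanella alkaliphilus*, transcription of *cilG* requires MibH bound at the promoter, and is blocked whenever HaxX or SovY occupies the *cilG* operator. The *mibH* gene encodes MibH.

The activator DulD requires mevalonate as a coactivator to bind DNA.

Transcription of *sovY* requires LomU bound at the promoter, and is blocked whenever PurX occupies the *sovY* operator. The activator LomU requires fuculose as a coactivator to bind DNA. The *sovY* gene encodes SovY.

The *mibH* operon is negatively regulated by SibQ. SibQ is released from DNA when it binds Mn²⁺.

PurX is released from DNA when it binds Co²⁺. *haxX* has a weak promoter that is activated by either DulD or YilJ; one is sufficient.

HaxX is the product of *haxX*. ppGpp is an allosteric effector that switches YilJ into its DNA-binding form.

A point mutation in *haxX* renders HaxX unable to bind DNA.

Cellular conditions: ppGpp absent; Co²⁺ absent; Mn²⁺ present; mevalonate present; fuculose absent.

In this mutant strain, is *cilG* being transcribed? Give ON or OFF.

ON

HaxX is non-functional in this strain, so it has no effect.
Mn²⁺ is present, so SibQ is inactive.
With no repressor bound, *mibH* is transcribed.
So MibH is produced and active.
Co²⁺ is absent, so PurX is active.
Fuculose is absent, so LomU is inactive.
With repressor PurX bound, *sovY* is not transcribed.
So SovY is not produced.
No repressor is bound and MibH is active, so *cilG* is transcribed.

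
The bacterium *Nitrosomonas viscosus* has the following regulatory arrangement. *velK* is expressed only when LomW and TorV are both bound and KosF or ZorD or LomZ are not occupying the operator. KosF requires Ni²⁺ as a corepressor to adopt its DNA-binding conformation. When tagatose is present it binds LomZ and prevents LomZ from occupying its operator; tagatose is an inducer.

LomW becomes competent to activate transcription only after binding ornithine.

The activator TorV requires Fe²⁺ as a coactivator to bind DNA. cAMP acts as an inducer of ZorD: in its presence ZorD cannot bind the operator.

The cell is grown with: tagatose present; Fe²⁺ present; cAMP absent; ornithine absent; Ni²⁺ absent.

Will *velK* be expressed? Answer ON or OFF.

Ni²⁺ is absent, so KosF is inactive.
Ornithine is absent, so LomW is inactive.
Fe²⁺ is present, so TorV is active.
cAMP is absent, so ZorD is active.
Tagatose is present, so LomZ is inactive.
With repressor ZorD bound, *velK* is not transcribed.

OFF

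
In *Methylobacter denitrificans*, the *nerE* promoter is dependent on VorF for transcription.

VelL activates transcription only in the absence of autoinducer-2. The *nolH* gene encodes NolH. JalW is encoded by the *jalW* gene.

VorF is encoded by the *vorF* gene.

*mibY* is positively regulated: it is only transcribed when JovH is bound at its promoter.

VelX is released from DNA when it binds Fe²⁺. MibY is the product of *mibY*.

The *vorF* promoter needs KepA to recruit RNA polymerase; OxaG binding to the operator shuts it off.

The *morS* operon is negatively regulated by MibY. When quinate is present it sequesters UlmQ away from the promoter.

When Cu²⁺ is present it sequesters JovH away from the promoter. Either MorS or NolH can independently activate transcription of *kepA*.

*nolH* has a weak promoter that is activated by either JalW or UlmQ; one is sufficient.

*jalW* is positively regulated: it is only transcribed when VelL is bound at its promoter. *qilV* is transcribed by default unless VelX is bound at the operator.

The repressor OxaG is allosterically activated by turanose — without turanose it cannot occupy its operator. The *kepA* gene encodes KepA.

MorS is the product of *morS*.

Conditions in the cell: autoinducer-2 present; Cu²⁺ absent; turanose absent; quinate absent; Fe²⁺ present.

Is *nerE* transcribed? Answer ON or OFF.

Cu²⁺ is absent, so JovH is active.
No repressor is bound and JovH is active, so *mibY* is transcribed.
So MibY is produced and active.
With repressor MibY bound, *morS* is not transcribed.
So MorS is not produced.
Autoinducer-2 is present, so VelL is inactive.
Required activator VelL is absent, so *jalW* is not transcribed.
So JalW is not produced.
Quinate is absent, so UlmQ is active.
Activator UlmQ is present, so *nolH* is transcribed.
So NolH is produced and active.
Activator NolH is present, so *kepA* is transcribed.
So KepA is produced and active.
Turanose is absent, so OxaG is inactive.
No repressor is bound and KepA is active, so *vorF* is transcribed.
So VorF is produced and active.
No repressor is bound and VorF is active, so *nerE* is transcribed.

ON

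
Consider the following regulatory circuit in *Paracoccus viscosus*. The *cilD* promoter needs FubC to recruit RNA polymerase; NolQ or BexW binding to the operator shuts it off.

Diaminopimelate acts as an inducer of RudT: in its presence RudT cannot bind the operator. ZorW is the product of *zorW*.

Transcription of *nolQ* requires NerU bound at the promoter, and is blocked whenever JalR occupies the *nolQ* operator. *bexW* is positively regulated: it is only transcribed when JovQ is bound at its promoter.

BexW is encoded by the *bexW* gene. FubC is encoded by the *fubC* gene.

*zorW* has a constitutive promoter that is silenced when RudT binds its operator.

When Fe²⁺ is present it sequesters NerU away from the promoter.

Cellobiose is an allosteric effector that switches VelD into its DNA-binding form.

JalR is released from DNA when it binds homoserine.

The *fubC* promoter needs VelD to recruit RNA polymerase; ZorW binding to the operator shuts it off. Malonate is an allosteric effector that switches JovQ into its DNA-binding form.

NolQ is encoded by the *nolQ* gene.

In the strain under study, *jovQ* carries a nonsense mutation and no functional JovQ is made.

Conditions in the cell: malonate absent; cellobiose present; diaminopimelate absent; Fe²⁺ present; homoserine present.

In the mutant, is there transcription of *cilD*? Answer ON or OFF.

Homoserine is present, so JalR is inactive.
Fe²⁺ is present, so NerU is inactive.
Required activator NerU is absent, so *nolQ* is not transcribed.
So NolQ is not produced.
JovQ is non-functional in this strain, so it has no effect.
Required activator JovQ is absent, so *bexW* is not transcribed.
So BexW is not produced.
Diaminopimelate is absent, so RudT is active.
With repressor RudT bound, *zorW* is not transcribed.
So ZorW is not produced.
Cellobiose is present, so VelD is active.
No repressor is bound and VelD is active, so *fubC* is transcribed.
So FubC is produced and active.
No repressor is bound and FubC is active, so *cilD* is transcribed.

ON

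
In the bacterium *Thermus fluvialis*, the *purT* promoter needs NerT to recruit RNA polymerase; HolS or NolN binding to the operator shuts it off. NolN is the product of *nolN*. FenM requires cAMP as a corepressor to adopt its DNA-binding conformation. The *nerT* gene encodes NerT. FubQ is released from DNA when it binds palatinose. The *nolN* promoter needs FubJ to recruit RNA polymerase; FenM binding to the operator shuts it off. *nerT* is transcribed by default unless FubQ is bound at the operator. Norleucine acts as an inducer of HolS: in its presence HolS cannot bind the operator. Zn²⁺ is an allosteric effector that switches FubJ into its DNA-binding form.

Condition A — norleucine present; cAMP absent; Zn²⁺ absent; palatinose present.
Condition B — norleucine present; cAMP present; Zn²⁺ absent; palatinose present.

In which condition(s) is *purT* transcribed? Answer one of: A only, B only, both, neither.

Condition A:
Norleucine is present, so HolS is inactive.
cAMP is absent, so FenM is inactive.
Zn²⁺ is absent, so FubJ is inactive.
Required activator FubJ is absent, so *nolN* is not transcribed.
So NolN is not produced.
Palatinose is present, so FubQ is inactive.
With no repressor bound, *nerT* is transcribed.
So NerT is produced and active.
No repressor is bound and NerT is active, so *purT* is transcribed.
→ *purT* is ON in A.
Condition B:
Norleucine is present, so HolS is inactive.
cAMP is present, so FenM is active.
Zn²⁺ is absent, so FubJ is inactive.
With repressor FenM bound, *nolN* is not transcribed.
So NolN is not produced.
Palatinose is present, so FubQ is inactive.
With no repressor bound, *nerT* is transcribed.
So NerT is produced and active.
No repressor is bound and NerT is active, so *purT* is transcribed.
→ *purT* is ON in B.

both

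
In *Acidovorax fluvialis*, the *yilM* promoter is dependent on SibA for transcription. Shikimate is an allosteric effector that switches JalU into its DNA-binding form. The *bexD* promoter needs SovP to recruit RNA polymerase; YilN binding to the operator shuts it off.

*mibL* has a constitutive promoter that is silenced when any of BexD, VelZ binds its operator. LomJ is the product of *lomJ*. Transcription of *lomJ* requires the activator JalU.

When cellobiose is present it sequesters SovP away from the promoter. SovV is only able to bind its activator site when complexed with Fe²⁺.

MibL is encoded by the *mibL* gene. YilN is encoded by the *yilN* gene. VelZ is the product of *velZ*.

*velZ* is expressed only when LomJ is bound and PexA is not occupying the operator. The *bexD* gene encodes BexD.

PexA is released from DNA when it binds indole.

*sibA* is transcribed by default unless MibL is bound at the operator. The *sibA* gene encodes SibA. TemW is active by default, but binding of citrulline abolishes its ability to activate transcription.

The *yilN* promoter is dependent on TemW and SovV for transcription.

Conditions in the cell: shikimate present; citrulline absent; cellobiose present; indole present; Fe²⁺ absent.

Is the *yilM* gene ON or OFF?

ON

Citrulline is absent, so TemW is active.
Fe²⁺ is absent, so SovV is inactive.
Required activator SovV is absent, so *yilN* is not transcribed.
So YilN is not produced.
Cellobiose is present, so SovP is inactive.
Required activator SovP is absent, so *bexD* is not transcribed.
So BexD is not produced.
Shikimate is present, so JalU is active.
No repressor is bound and JalU is active, so *lomJ* is transcribed.
So LomJ is produced and active.
Indole is present, so PexA is inactive.
No repressor is bound and LomJ is active, so *velZ* is transcribed.
So VelZ is produced and active.
With repressor VelZ bound, *mibL* is not transcribed.
So MibL is not produced.
With no repressor bound, *sibA* is transcribed.
So SibA is produced and active.
No repressor is bound and SibA is active, so *yilM* is transcribed.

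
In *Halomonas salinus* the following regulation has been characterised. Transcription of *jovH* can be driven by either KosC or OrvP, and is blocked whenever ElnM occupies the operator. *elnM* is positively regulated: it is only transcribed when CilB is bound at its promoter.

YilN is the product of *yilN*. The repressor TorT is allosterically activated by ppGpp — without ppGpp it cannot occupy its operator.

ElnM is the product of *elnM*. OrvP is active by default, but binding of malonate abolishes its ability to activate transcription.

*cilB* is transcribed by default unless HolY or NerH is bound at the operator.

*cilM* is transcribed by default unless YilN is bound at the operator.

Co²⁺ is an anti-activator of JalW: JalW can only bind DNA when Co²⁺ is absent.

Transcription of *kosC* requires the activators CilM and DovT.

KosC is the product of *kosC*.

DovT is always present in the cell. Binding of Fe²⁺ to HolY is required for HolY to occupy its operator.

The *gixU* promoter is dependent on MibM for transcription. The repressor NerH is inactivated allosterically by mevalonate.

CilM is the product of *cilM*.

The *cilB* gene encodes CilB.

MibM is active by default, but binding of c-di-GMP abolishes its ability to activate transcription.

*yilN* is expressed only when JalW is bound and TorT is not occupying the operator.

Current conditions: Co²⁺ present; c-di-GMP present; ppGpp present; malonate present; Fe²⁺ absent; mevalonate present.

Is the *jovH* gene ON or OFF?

OFF

Fe²⁺ is absent, so HolY is inactive.
Mevalonate is present, so NerH is inactive.
With no repressor bound, *cilB* is transcribed.
So CilB is produced and active.
No repressor is bound and CilB is active, so *elnM* is transcribed.
So ElnM is produced and active.
Co²⁺ is present, so JalW is inactive.
ppGpp is present, so TorT is active.
With repressor TorT bound, *yilN* is not transcribed.
So YilN is not produced.
With no repressor bound, *cilM* is transcribed.
So CilM is produced and active.
DovT is produced constitutively and is active.
No repressor is bound and CilM and DovT are active, so *kosC* is transcribed.
So KosC is produced and active.
Malonate is present, so OrvP is inactive.
With repressor ElnM bound, *jovH* is not transcribed.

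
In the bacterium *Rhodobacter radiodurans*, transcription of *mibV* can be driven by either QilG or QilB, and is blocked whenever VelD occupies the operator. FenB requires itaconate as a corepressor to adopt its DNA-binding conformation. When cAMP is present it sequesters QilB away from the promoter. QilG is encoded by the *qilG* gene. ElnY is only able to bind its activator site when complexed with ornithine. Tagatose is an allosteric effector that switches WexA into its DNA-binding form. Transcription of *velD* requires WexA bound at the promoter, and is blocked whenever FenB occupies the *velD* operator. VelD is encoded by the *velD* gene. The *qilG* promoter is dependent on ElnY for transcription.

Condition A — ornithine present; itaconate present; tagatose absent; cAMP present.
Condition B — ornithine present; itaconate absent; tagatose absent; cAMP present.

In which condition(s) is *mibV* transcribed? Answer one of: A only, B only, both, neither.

Condition A:
Ornithine is present, so ElnY is active.
No repressor is bound and ElnY is active, so *qilG* is transcribed.
So QilG is produced and active.
Itaconate is present, so FenB is active.
Tagatose is absent, so WexA is inactive.
With repressor FenB bound, *velD* is not transcribed.
So VelD is not produced.
cAMP is present, so QilB is inactive.
Activator QilG is present, so *mibV* is transcribed.
→ *mibV* is ON in A.
Condition B:
Ornithine is present, so ElnY is active.
No repressor is bound and ElnY is active, so *qilG* is transcribed.
So QilG is produced and active.
Itaconate is absent, so FenB is inactive.
Tagatose is absent, so WexA is inactive.
Required activator WexA is absent, so *velD* is not transcribed.
So VelD is not produced.
cAMP is present, so QilB is inactive.
Activator QilG is present, so *mibV* is transcribed.
→ *mibV* is ON in B.

both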